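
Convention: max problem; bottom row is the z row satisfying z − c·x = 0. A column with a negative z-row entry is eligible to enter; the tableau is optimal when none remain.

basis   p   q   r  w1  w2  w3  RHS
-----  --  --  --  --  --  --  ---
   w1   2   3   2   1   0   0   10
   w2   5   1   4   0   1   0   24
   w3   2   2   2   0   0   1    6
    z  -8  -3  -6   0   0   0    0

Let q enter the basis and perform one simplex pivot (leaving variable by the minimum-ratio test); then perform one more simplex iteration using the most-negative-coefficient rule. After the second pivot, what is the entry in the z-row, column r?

Ratio test on column q — row 1: 10/3 = 10/3; row 2: 24/1 = 24; row 3: 6/2 = 3. Minimum is 3 at row 3 (w3 leaves); pivot element 2.
Divide row 3 by 2; eliminate column q from the other rows.
Second iteration: most negative z-row entry is -5 in column p, so p enters.
Ratio test on column p — row 1: entry -1 ≤ 0; row 2: 21/4 = 21/4; row 3: 3/1 = 3. Minimum is 3 at row 3 (q leaves); pivot element 1.
Divide row 3 by 1; eliminate column p from the other rows.
After both pivots, the entry at the z-row, column r is 2.

2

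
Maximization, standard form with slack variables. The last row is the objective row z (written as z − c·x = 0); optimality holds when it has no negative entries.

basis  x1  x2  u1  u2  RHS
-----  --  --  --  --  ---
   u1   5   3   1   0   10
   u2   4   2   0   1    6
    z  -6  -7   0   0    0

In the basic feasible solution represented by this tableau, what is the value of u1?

10

u1 is basic (row 1); its value is the RHS of that row, 10.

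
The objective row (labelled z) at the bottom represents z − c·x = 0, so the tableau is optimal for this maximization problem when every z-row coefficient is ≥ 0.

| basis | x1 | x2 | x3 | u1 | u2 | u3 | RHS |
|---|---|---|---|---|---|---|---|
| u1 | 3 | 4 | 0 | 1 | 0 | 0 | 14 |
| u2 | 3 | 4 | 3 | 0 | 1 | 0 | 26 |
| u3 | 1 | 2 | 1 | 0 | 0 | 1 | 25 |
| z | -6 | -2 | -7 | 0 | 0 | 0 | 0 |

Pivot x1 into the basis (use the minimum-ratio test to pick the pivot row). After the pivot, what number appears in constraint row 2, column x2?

0

Ratio test on column x1 — row 1: 14/3 = 14/3; row 2: 26/3 = 26/3; row 3: 25/1 = 25. Minimum is 14/3 at row 1 (u1 leaves); pivot element 3.
Divide row 1 by 3; eliminate column x1 from the other rows.
Row 2 update in column x2: 4 − 3·(4/3) = 0.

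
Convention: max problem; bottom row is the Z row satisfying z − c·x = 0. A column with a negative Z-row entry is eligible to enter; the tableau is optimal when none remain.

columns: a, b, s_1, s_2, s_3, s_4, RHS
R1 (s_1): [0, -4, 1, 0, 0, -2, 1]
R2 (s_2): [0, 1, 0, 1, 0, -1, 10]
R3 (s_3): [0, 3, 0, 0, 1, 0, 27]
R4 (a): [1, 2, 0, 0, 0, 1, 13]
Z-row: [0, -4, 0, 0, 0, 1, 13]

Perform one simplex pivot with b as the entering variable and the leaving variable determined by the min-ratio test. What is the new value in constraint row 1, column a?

2

Ratio test on column b — row 1: entry -4 ≤ 0; row 2: 10/1 = 10; row 3: 27/3 = 9; row 4: 13/2 = 13/2. Minimum is 13/2 at row 4 (a leaves); pivot element 2.
Divide row 4 by 2; eliminate column b from the other rows.
Row 1 update in column a: 0 − (-4)·(1/2) = 2.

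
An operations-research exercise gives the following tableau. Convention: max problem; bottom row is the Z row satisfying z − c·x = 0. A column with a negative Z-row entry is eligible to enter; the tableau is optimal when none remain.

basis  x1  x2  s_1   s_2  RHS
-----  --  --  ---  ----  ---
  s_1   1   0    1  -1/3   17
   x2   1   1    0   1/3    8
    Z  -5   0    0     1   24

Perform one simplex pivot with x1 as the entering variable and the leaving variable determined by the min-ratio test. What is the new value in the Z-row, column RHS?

64

Ratio test on column x1 — row 1: 17/1 = 17; row 2: 8/1 = 8. Minimum is 8 at row 2 (x2 leaves); pivot element 1.
Divide row 2 by 1; eliminate column x1 from the other rows.
Z-row update in column RHS: 24 − (-5)·8 = 64.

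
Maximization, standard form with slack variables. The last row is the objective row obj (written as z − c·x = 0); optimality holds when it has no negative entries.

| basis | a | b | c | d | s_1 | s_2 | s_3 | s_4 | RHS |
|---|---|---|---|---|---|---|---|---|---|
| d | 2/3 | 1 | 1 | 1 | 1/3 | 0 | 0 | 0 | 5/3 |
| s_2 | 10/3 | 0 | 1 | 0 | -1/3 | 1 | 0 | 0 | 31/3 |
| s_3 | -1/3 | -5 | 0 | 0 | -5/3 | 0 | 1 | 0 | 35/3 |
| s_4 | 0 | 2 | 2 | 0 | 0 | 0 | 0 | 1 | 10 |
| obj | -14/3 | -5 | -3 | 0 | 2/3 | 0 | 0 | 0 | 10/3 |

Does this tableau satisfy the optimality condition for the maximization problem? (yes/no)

no

The obj-row has a negative entry -5 in column b, so it is not optimal.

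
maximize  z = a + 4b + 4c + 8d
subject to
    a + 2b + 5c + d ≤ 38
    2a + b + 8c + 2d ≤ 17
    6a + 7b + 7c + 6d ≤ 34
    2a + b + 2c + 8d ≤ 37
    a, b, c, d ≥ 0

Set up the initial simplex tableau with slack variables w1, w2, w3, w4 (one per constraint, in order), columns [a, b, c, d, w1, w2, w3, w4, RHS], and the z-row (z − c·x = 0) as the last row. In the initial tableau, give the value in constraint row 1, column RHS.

The RHS of constraint 1 is b_1 = 38.

38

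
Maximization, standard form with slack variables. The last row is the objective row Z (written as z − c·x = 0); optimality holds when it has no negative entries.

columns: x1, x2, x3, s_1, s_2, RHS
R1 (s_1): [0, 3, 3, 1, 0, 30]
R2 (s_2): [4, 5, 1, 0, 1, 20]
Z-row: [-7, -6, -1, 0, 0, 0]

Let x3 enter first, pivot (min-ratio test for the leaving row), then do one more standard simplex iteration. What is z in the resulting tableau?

Ratio test on column x3 — row 1: 30/3 = 10; row 2: 20/1 = 20. Minimum is 10 at row 1 (s_1 leaves); pivot element 3.
Pivot on row 1; the Z-row RHS becomes 0 − (-1)·10 = 10.
Next entering variable (most negative Z-row entry -7): x1.
Ratio test on column x1 — row 1: entry 0 ≤ 0; row 2: 10/4 = 5/2. Minimum is 5/2 at row 2 (s_2 leaves); pivot element 4.
After the second pivot the Z-row RHS is 10 − (-7)·(5/2) = 55/2.

55/2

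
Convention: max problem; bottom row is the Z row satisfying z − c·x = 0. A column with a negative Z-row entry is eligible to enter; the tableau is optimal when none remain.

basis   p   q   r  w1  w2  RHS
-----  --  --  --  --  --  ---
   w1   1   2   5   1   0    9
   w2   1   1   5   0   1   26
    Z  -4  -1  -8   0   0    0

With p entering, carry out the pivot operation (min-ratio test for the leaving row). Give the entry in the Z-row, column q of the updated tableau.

7

Ratio test on column p — row 1: 9/1 = 9; row 2: 26/1 = 26. Minimum is 9 at row 1 (w1 leaves); pivot element 1.
Divide row 1 by 1; eliminate column p from the other rows.
Z-row update in column q: -1 − (-4)·2 = 7.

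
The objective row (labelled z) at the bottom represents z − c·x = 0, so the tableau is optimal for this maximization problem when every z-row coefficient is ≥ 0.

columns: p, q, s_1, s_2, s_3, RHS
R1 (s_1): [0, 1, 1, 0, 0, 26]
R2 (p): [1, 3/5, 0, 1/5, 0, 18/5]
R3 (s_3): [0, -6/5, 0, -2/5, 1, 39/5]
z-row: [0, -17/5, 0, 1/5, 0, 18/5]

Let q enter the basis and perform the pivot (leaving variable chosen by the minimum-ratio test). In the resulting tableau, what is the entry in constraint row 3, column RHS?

Ratio test on column q — row 1: 26/1 = 26; row 2: (18/5)/(3/5) = 6; row 3: entry -6/5 ≤ 0. Minimum is 6 at row 2 (p leaves); pivot element 3/5.
Divide row 2 by 3/5; eliminate column q from the other rows.
Row 3 update in column RHS: 39/5 − (-6/5)·6 = 15.

15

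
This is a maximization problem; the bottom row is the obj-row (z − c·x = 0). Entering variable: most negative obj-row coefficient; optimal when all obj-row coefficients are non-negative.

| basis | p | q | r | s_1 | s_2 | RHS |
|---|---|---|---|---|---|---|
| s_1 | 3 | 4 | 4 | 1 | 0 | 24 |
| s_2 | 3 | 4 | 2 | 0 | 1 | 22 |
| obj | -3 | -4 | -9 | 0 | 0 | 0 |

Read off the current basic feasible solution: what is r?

r is not in the basis, so in the current basic feasible solution r = 0.

0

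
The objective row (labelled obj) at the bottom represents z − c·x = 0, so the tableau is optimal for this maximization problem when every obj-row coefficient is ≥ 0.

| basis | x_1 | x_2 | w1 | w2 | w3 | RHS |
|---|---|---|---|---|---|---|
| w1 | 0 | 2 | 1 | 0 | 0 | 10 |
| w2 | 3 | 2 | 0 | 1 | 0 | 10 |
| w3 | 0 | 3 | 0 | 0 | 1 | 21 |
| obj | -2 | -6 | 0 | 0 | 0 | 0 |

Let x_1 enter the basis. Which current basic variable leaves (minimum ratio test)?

Column x_1 entries and ratios — w1: 0 ≤ 0, skip; w2: 10/3 = 10/3; w3: 0 ≤ 0, skip.
Smallest ratio is 10/3 in the row of w2, so w2 leaves.

w2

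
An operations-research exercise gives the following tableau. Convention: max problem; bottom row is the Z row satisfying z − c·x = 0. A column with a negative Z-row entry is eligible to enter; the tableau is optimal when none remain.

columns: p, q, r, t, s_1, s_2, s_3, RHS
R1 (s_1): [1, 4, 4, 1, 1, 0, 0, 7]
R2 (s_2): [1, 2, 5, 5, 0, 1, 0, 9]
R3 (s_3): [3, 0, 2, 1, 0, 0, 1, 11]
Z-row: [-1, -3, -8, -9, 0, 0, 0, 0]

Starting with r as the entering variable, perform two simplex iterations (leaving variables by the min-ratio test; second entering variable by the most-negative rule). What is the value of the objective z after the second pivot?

Ratio test on column r — row 1: 7/4 = 7/4; row 2: 9/5 = 9/5; row 3: 11/2 = 11/2. Minimum is 7/4 at row 1 (s_1 leaves); pivot element 4.
Pivot on row 1; the Z-row RHS becomes 0 − (-8)·(7/4) = 14.
Next entering variable (most negative Z-row entry -7): t.
Ratio test on column t — row 1: (7/4)/(1/4) = 7; row 2: (1/4)/(15/4) = 1/15; row 3: (15/2)/(1/2) = 15. Minimum is 1/15 at row 2 (s_2 leaves); pivot element 15/4.
After the second pivot the Z-row RHS is 14 − (-7)·(1/15) = 217/15.

217/15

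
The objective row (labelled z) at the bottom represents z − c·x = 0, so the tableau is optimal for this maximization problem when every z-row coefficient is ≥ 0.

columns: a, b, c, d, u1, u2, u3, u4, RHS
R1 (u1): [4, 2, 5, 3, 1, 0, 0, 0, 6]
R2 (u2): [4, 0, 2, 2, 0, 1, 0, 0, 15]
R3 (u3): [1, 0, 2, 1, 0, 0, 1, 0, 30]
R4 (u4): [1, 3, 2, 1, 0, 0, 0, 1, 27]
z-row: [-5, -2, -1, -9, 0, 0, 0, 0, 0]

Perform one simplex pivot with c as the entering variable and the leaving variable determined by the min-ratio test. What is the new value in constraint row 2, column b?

-4/5

Ratio test on column c — row 1: 6/5 = 6/5; row 2: 15/2 = 15/2; row 3: 30/2 = 15; row 4: 27/2 = 27/2. Minimum is 6/5 at row 1 (u1 leaves); pivot element 5.
Divide row 1 by 5; eliminate column c from the other rows.
Row 2 update in column b: 0 − 2·(2/5) = -4/5.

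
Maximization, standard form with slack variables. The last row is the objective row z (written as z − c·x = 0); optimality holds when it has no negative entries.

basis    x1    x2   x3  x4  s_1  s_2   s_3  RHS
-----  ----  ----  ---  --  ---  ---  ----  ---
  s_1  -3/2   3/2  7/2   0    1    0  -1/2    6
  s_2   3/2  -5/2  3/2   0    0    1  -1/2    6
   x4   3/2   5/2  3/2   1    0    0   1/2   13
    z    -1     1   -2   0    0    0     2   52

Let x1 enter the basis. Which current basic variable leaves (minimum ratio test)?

s_2

Column x1 entries and ratios — s_1: -3/2 ≤ 0, skip; s_2: 6/(3/2) = 4; x4: 13/(3/2) = 26/3.
Smallest ratio is 4 in the row of s_2, so s_2 leaves.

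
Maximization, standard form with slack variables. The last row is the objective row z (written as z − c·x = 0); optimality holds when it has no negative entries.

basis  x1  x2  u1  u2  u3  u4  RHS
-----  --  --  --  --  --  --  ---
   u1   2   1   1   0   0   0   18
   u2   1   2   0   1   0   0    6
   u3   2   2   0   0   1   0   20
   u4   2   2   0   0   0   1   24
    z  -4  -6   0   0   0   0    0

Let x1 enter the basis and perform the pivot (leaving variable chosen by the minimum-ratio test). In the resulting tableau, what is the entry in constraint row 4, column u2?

-2

Ratio test on column x1 — row 1: 18/2 = 9; row 2: 6/1 = 6; row 3: 20/2 = 10; row 4: 24/2 = 12. Minimum is 6 at row 2 (u2 leaves); pivot element 1.
Divide row 2 by 1; eliminate column x1 from the other rows.
Row 4 update in column u2: 0 − 2·1 = -2.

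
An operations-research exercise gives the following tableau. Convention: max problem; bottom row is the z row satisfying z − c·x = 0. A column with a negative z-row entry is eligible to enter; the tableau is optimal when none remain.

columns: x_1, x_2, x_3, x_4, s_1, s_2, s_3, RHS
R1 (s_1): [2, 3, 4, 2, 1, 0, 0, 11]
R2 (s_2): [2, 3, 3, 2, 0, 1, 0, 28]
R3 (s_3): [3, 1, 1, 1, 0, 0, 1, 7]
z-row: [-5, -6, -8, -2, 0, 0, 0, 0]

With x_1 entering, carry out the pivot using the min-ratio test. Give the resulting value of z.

Ratio test on column x_1 — row 1: 11/2 = 11/2; row 2: 28/2 = 14; row 3: 7/3 = 7/3. Minimum is 7/3 at row 3 (s_3 leaves); pivot element 3.
Pivot on row 3; the z-row RHS becomes 0 − (-5)·(7/3) = 35/3.

35/3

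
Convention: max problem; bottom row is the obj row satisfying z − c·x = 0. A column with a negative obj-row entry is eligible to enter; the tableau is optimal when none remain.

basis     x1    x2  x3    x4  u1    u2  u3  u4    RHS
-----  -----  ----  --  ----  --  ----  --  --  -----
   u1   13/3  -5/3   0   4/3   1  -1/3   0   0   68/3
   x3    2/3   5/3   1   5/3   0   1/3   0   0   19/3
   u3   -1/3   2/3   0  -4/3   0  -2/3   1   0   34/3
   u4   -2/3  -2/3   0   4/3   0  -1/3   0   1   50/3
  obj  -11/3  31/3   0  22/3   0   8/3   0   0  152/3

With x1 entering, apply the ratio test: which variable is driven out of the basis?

u1

Column x1 entries and ratios — u1: (68/3)/(13/3) = 68/13; x3: (19/3)/(2/3) = 19/2; u3: -1/3 ≤ 0, skip; u4: -2/3 ≤ 0, skip.
Smallest ratio is 68/13 in the row of u1, so u1 leaves.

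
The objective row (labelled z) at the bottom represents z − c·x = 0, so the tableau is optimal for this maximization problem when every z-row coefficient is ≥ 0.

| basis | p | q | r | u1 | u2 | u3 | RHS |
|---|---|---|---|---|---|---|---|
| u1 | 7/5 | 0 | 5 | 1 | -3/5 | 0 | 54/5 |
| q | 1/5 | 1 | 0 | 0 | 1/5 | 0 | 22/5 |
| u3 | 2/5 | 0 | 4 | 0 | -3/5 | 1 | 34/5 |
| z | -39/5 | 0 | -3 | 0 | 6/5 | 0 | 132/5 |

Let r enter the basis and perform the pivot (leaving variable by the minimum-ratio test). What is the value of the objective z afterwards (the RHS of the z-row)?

Ratio test on column r — row 1: (54/5)/5 = 54/25; row 2: entry 0 ≤ 0; row 3: (34/5)/4 = 17/10. Minimum is 17/10 at row 3 (u3 leaves); pivot element 4.
Pivot on row 3; the z-row RHS becomes 132/5 − (-3)·(17/10) = 63/2.

63/2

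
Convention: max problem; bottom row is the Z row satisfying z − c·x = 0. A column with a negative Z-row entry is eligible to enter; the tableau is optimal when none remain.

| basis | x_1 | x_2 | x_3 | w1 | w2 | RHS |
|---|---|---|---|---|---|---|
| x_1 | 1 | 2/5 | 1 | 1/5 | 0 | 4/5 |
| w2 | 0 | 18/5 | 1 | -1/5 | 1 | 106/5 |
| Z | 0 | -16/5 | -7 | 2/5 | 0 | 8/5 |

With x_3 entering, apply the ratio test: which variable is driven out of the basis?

x_1

Column x_3 entries and ratios — x_1: (4/5)/1 = 4/5; w2: (106/5)/1 = 106/5.
Smallest ratio is 4/5 in the row of x_1, so x_1 leaves.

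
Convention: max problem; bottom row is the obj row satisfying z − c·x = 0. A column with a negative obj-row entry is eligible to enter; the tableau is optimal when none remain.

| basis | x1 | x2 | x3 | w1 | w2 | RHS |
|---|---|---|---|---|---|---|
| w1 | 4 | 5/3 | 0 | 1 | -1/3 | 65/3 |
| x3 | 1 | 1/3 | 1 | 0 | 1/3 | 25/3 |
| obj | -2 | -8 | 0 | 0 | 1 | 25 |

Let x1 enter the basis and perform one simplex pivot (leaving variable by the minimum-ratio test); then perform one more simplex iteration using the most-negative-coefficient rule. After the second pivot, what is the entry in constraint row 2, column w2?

Ratio test on column x1 — row 1: (65/3)/4 = 65/12; row 2: (25/3)/1 = 25/3. Minimum is 65/12 at row 1 (w1 leaves); pivot element 4.
Divide row 1 by 4; eliminate column x1 from the other rows.
Second iteration: most negative obj-row entry is -43/6 in column x2, so x2 enters.
Ratio test on column x2 — row 1: (65/12)/(5/12) = 13; row 2: entry -1/12 ≤ 0. Minimum is 13 at row 1 (x1 leaves); pivot element 5/12.
Divide row 1 by 5/12; eliminate column x2 from the other rows.
After both pivots, the entry at constraint row 2, column w2 is 2/5.

2/5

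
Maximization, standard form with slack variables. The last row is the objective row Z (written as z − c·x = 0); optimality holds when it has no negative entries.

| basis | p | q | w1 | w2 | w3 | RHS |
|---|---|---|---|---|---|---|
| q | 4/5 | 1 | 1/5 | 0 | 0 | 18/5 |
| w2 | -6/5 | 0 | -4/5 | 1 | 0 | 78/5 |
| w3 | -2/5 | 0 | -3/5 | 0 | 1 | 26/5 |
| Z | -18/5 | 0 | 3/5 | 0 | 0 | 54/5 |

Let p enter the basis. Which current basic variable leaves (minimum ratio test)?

q

Column p entries and ratios — q: (18/5)/(4/5) = 9/2; w2: -6/5 ≤ 0, skip; w3: -2/5 ≤ 0, skip.
Smallest ratio is 9/2 in the row of q, so q leaves.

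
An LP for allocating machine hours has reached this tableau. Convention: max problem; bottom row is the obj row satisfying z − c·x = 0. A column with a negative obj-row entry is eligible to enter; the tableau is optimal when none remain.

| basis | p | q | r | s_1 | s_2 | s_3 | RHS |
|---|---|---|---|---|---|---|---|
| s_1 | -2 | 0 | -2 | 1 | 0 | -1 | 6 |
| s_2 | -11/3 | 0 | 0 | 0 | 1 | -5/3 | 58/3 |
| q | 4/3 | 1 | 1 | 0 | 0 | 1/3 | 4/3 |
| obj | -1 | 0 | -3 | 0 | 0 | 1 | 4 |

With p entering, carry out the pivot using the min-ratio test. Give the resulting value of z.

Ratio test on column p — row 1: entry -2 ≤ 0; row 2: entry -11/3 ≤ 0; row 3: (4/3)/(4/3) = 1. Minimum is 1 at row 3 (q leaves); pivot element 4/3.
Pivot on row 3; the obj-row RHS becomes 4 − (-1)·1 = 5.

5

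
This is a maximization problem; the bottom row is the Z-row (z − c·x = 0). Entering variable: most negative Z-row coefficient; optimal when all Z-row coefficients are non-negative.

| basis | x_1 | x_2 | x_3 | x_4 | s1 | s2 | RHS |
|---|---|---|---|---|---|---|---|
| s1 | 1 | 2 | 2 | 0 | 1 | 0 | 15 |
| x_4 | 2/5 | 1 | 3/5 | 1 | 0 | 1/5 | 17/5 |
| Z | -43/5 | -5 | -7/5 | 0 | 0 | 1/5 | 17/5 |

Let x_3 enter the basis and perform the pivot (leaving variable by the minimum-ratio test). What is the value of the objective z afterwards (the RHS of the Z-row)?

Ratio test on column x_3 — row 1: 15/2 = 15/2; row 2: (17/5)/(3/5) = 17/3. Minimum is 17/3 at row 2 (x_4 leaves); pivot element 3/5.
Pivot on row 2; the Z-row RHS becomes 17/5 − (-7/5)·(17/3) = 34/3.

34/3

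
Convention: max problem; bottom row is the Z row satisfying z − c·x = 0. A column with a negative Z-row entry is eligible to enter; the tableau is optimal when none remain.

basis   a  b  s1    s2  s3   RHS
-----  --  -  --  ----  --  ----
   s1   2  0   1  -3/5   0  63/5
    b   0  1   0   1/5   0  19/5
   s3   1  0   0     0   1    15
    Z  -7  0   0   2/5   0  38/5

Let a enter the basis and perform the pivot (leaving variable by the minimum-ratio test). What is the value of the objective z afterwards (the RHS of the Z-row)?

517/10

Ratio test on column a — row 1: (63/5)/2 = 63/10; row 2: entry 0 ≤ 0; row 3: 15/1 = 15. Minimum is 63/10 at row 1 (s1 leaves); pivot element 2.
Pivot on row 1; the Z-row RHS becomes 38/5 − (-7)·(63/10) = 517/10.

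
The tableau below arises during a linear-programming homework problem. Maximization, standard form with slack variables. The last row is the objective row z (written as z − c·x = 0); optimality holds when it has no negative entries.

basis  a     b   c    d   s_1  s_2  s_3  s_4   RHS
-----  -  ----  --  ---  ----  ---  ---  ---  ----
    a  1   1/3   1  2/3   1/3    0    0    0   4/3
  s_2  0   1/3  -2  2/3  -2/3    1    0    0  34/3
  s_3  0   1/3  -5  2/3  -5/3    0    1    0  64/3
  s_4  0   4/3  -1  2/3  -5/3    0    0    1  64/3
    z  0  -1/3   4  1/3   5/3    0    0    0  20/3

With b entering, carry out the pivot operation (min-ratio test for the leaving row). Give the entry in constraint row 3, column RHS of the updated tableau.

20

Ratio test on column b — row 1: (4/3)/(1/3) = 4; row 2: (34/3)/(1/3) = 34; row 3: (64/3)/(1/3) = 64; row 4: (64/3)/(4/3) = 16. Minimum is 4 at row 1 (a leaves); pivot element 1/3.
Divide row 1 by 1/3; eliminate column b from the other rows.
Row 3 update in column RHS: 64/3 − (1/3)·4 = 20.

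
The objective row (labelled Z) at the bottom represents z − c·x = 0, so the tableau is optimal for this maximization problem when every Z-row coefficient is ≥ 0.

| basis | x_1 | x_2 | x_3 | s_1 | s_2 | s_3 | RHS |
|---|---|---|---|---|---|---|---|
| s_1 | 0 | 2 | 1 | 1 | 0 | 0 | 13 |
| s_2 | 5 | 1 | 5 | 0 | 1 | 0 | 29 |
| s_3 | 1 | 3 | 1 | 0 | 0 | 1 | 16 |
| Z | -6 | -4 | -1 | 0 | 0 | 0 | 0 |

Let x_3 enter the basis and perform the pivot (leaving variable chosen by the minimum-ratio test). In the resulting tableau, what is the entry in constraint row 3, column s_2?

-1/5

Ratio test on column x_3 — row 1: 13/1 = 13; row 2: 29/5 = 29/5; row 3: 16/1 = 16. Minimum is 29/5 at row 2 (s_2 leaves); pivot element 5.
Divide row 2 by 5; eliminate column x_3 from the other rows.
Row 3 update in column s_2: 0 − 1·(1/5) = -1/5.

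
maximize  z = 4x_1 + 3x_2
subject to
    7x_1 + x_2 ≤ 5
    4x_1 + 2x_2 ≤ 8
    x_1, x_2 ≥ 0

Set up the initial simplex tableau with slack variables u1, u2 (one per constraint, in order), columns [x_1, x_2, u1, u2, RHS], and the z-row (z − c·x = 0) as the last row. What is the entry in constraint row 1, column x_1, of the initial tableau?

7

Constraint 1 has coefficient 7 on x_1.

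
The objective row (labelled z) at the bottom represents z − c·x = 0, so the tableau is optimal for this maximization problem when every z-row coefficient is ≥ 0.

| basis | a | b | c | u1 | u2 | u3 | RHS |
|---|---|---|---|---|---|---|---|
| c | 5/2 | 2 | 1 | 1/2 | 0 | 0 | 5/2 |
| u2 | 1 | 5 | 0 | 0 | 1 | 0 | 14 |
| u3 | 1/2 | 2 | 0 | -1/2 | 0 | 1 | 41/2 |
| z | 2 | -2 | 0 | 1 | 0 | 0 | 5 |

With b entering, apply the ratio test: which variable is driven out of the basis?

c

Column b entries and ratios — c: (5/2)/2 = 5/4; u2: 14/5 = 14/5; u3: (41/2)/2 = 41/4.
Smallest ratio is 5/4 in the row of c, so c leaves.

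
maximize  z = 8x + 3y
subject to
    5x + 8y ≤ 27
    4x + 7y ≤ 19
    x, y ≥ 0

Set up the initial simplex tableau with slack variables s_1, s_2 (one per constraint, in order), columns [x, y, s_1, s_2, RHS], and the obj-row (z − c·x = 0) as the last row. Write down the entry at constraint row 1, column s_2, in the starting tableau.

Slack s_2 belongs to constraint 2; its column is the unit vector e_2, so the entry in row 1 is 0.

0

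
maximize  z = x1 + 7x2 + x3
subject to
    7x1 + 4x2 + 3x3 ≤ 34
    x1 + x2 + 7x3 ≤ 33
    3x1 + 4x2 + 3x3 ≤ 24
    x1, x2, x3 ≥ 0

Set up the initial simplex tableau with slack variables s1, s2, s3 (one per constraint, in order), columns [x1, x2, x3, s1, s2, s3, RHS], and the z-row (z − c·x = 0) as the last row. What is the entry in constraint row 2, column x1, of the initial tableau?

Constraint 2 has coefficient 1 on x1.

1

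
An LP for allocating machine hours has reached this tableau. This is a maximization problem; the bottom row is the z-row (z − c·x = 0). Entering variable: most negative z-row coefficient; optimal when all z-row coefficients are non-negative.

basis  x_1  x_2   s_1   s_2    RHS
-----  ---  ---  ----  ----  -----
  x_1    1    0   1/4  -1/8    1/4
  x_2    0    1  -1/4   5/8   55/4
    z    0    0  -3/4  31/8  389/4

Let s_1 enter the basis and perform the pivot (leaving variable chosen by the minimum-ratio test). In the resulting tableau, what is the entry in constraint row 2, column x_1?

Ratio test on column s_1 — row 1: (1/4)/(1/4) = 1; row 2: entry -1/4 ≤ 0. Minimum is 1 at row 1 (x_1 leaves); pivot element 1/4.
Divide row 1 by 1/4; eliminate column s_1 from the other rows.
Row 2 update in column x_1: 0 − (-1/4)·4 = 1.

1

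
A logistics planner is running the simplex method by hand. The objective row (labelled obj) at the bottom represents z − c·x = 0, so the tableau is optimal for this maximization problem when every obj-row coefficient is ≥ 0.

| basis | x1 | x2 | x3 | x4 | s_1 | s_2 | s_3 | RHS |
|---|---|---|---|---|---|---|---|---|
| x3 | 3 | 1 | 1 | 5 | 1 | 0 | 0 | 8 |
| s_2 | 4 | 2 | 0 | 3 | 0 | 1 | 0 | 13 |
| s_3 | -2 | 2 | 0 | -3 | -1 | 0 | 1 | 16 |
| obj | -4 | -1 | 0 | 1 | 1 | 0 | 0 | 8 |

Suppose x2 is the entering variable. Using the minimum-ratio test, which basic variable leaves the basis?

Column x2 entries and ratios — x3: 8/1 = 8; s_2: 13/2 = 13/2; s_3: 16/2 = 8.
Smallest ratio is 13/2 in the row of s_2, so s_2 leaves.

s_2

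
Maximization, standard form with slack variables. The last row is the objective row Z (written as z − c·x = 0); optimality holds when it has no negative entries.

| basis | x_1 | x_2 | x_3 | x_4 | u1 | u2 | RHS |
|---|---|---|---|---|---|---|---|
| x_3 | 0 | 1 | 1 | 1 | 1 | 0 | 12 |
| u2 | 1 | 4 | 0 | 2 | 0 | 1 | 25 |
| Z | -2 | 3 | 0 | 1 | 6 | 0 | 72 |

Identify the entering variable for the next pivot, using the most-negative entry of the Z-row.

x_1

Negative Z-row entries: x_1: -2.
The most negative is -2 in column x_1, so x_1 enters.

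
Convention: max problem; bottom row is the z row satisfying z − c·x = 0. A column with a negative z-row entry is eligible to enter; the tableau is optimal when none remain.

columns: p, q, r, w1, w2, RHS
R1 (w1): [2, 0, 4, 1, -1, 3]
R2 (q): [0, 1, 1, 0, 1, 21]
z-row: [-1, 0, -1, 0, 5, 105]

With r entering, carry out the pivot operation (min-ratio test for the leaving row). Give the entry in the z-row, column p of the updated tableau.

Ratio test on column r — row 1: 3/4 = 3/4; row 2: 21/1 = 21. Minimum is 3/4 at row 1 (w1 leaves); pivot element 4.
Divide row 1 by 4; eliminate column r from the other rows.
z-row update in column p: -1 − (-1)·(1/2) = -1/2.

-1/2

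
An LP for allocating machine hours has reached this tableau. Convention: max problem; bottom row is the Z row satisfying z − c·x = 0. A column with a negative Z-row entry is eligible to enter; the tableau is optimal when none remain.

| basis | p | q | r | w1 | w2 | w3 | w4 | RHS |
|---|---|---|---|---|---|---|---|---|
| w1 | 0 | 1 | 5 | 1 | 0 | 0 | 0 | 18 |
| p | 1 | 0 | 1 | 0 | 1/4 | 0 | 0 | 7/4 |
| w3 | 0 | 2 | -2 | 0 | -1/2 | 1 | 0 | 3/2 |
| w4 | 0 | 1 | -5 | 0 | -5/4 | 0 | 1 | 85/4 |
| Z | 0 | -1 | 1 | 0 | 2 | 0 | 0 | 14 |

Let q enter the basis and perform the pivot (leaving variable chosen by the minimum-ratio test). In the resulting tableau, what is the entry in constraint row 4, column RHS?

41/2

Ratio test on column q — row 1: 18/1 = 18; row 2: entry 0 ≤ 0; row 3: (3/2)/2 = 3/4; row 4: (85/4)/1 = 85/4. Minimum is 3/4 at row 3 (w3 leaves); pivot element 2.
Divide row 3 by 2; eliminate column q from the other rows.
Row 4 update in column RHS: 85/4 − 1·(3/4) = 41/2.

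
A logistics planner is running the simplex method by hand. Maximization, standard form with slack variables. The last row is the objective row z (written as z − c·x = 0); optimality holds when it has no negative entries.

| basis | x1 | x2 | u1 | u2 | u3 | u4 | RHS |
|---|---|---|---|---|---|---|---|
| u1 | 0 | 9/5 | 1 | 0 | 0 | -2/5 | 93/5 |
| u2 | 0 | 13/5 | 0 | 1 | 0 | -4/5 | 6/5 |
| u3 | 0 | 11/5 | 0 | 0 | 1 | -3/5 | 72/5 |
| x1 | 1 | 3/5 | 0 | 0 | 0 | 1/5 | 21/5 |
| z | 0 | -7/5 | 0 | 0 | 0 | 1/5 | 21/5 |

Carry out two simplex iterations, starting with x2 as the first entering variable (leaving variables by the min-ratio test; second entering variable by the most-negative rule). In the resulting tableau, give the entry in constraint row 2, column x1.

Ratio test on column x2 — row 1: (93/5)/(9/5) = 31/3; row 2: (6/5)/(13/5) = 6/13; row 3: (72/5)/(11/5) = 72/11; row 4: (21/5)/(3/5) = 7. Minimum is 6/13 at row 2 (u2 leaves); pivot element 13/5.
Divide row 2 by 13/5; eliminate column x2 from the other rows.
Second iteration: most negative z-row entry is -3/13 in column u4, so u4 enters.
Ratio test on column u4 — row 1: (231/13)/(2/13) = 231/2; row 2: entry -4/13 ≤ 0; row 3: (174/13)/(1/13) = 174; row 4: (51/13)/(5/13) = 51/5. Minimum is 51/5 at row 4 (x1 leaves); pivot element 5/13.
Divide row 4 by 5/13; eliminate column u4 from the other rows.
After both pivots, the entry at constraint row 2, column x1 is 4/5.

4/5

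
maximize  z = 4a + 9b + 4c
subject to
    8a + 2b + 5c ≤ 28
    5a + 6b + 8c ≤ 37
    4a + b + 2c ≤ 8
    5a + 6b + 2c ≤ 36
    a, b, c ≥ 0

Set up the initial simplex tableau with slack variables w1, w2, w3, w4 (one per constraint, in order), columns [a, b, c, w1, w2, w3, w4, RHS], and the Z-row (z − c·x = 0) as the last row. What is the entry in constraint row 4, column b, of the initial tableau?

6

Constraint 4 has coefficient 6 on b.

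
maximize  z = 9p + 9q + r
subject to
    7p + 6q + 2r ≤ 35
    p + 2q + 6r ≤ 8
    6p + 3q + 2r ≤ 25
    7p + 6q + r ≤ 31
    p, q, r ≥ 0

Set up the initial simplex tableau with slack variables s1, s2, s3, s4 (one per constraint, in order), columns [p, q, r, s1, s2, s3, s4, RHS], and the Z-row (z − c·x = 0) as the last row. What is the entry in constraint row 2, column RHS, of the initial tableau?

8

The RHS of constraint 2 is b_2 = 8.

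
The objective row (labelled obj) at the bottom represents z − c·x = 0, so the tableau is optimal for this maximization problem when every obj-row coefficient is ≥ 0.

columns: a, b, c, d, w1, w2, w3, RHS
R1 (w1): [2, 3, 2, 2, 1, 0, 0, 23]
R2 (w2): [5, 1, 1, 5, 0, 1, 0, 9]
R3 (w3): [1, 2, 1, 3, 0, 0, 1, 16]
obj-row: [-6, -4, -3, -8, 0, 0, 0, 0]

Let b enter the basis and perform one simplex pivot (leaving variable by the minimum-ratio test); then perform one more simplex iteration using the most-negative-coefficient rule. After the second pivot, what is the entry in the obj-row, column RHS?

420/13

Ratio test on column b — row 1: 23/3 = 23/3; row 2: 9/1 = 9; row 3: 16/2 = 8. Minimum is 23/3 at row 1 (w1 leaves); pivot element 3.
Divide row 1 by 3; eliminate column b from the other rows.
Second iteration: most negative obj-row entry is -16/3 in column d, so d enters.
Ratio test on column d — row 1: (23/3)/(2/3) = 23/2; row 2: (4/3)/(13/3) = 4/13; row 3: (2/3)/(5/3) = 2/5. Minimum is 4/13 at row 2 (w2 leaves); pivot element 13/3.
Divide row 2 by 13/3; eliminate column d from the other rows.
After both pivots, the entry at the obj-row, column RHS is 420/13.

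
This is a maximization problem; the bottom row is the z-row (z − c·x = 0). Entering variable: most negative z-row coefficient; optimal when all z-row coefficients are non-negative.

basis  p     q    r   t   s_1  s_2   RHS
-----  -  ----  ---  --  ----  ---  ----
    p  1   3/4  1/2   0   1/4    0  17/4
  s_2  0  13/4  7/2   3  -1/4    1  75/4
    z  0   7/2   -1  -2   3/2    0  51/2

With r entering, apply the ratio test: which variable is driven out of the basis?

s_2

Column r entries and ratios — p: (17/4)/(1/2) = 17/2; s_2: (75/4)/(7/2) = 75/14.
Smallest ratio is 75/14 in the row of s_2, so s_2 leaves.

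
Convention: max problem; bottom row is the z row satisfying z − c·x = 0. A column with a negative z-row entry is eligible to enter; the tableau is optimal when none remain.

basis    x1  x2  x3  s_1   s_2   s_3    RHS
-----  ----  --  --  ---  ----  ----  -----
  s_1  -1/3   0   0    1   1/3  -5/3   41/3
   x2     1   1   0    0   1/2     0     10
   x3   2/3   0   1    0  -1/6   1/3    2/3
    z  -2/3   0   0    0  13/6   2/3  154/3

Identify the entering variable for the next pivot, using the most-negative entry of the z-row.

x1

Negative z-row entries: x1: -2/3.
The most negative is -2/3 in column x1, so x1 enters.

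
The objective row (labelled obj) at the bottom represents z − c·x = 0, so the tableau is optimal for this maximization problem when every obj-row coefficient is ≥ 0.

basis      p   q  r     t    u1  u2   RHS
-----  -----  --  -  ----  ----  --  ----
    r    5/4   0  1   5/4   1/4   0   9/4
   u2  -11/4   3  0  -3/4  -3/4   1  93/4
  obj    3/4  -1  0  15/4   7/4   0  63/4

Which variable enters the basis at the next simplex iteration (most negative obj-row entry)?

q

Negative obj-row entries: q: -1.
The most negative is -1 in column q, so q enters.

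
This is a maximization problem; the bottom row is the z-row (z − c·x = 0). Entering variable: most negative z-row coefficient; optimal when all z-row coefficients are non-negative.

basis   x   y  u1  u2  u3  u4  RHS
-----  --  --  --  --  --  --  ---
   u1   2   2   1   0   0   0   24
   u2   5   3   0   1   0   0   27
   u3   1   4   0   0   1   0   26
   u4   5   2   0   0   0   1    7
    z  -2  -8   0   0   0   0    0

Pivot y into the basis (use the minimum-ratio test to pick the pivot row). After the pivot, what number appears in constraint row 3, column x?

-9

Ratio test on column y — row 1: 24/2 = 12; row 2: 27/3 = 9; row 3: 26/4 = 13/2; row 4: 7/2 = 7/2. Minimum is 7/2 at row 4 (u4 leaves); pivot element 2.
Divide row 4 by 2; eliminate column y from the other rows.
Row 3 update in column x: 1 − 4·(5/2) = -9.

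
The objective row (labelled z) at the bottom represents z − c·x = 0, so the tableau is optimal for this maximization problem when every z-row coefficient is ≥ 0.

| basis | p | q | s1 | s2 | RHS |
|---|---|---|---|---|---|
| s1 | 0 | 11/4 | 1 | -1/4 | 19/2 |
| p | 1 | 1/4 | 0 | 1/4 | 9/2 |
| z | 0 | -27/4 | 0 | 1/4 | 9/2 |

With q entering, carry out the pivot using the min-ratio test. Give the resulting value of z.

Ratio test on column q — row 1: (19/2)/(11/4) = 38/11; row 2: (9/2)/(1/4) = 18. Minimum is 38/11 at row 1 (s1 leaves); pivot element 11/4.
Pivot on row 1; the z-row RHS becomes 9/2 − (-27/4)·(38/11) = 306/11.

306/11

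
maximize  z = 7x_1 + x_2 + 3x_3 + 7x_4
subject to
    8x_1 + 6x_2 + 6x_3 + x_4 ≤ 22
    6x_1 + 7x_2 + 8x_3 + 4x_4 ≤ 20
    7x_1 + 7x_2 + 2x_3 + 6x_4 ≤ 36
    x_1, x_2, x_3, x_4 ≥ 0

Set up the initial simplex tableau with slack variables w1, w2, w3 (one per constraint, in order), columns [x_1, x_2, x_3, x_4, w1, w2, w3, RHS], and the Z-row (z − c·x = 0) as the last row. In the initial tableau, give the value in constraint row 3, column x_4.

6

Constraint 3 has coefficient 6 on x_4.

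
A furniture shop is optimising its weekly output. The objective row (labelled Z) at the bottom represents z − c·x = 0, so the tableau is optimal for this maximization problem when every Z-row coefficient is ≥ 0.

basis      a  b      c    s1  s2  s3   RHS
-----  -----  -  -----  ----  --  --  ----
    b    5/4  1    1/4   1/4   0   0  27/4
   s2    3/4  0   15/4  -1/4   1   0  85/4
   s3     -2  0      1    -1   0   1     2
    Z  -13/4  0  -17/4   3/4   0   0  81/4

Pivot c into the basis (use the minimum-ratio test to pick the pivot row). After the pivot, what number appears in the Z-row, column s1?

-7/2

Ratio test on column c — row 1: (27/4)/(1/4) = 27; row 2: (85/4)/(15/4) = 17/3; row 3: 2/1 = 2. Minimum is 2 at row 3 (s3 leaves); pivot element 1.
Divide row 3 by 1; eliminate column c from the other rows.
Z-row update in column s1: 3/4 − (-17/4)·(-1) = -7/2.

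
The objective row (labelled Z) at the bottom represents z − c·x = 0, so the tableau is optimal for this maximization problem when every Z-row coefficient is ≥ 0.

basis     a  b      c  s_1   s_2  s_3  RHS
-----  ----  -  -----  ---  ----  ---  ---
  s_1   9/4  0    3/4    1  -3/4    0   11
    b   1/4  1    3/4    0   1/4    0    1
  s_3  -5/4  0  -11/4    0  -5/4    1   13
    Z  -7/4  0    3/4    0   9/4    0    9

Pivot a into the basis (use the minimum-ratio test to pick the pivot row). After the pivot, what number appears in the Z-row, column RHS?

Ratio test on column a — row 1: 11/(9/4) = 44/9; row 2: 1/(1/4) = 4; row 3: entry -5/4 ≤ 0. Minimum is 4 at row 2 (b leaves); pivot element 1/4.
Divide row 2 by 1/4; eliminate column a from the other rows.
Z-row update in column RHS: 9 − (-7/4)·4 = 16.

16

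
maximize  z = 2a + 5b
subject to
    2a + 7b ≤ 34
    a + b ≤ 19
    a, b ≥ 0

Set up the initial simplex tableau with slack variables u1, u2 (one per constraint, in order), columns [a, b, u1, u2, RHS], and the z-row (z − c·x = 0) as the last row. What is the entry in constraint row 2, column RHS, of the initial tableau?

The RHS of constraint 2 is b_2 = 19.

19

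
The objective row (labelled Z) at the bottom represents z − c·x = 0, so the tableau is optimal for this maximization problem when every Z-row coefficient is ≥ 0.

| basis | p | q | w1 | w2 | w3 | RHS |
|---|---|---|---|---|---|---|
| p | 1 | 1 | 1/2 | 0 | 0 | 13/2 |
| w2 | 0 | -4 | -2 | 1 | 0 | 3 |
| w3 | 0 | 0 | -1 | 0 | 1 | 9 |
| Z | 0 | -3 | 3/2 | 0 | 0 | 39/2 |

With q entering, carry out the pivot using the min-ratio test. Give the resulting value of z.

39

Ratio test on column q — row 1: (13/2)/1 = 13/2; row 2: entry -4 ≤ 0; row 3: entry 0 ≤ 0. Minimum is 13/2 at row 1 (p leaves); pivot element 1.
Pivot on row 1; the Z-row RHS becomes 39/2 − (-3)·(13/2) = 39.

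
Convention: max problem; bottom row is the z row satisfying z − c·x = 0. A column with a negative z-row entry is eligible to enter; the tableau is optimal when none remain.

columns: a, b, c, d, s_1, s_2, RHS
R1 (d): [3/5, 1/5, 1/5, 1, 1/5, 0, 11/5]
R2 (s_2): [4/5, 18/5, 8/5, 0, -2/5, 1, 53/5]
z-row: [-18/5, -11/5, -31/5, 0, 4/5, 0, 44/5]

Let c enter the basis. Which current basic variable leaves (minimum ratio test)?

s_2

Column c entries and ratios — d: (11/5)/(1/5) = 11; s_2: (53/5)/(8/5) = 53/8.
Smallest ratio is 53/8 in the row of s_2, so s_2 leaves.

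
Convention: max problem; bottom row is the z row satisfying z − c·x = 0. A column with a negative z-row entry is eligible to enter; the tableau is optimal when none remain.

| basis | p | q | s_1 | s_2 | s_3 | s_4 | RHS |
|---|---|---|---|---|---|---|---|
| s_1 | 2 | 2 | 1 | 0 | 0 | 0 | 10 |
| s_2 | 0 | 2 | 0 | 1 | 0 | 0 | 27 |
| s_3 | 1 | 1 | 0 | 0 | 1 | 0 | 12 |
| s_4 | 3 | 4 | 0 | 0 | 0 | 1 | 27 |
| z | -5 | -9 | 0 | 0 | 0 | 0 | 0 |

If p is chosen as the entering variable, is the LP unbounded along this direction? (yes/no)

Column p has positive entries in row(s) 1, 3, 4, so the ratio test bounds it — not unbounded.

no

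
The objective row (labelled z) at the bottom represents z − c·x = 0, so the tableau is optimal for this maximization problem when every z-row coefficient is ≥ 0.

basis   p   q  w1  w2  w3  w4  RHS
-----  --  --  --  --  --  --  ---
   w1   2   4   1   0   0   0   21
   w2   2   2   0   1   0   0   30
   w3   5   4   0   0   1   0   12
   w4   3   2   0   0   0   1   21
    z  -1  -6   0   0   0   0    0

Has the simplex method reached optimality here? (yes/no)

The z-row has a negative entry -6 in column q, so it is not optimal.

no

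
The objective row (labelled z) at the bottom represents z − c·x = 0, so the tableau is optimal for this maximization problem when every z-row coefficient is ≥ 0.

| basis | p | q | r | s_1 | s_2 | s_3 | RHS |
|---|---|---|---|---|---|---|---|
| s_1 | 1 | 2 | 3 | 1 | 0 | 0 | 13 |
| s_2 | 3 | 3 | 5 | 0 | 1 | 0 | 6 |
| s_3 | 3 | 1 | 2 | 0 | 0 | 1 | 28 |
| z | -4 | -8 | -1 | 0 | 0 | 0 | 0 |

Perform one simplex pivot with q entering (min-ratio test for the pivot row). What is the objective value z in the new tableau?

Ratio test on column q — row 1: 13/2 = 13/2; row 2: 6/3 = 2; row 3: 28/1 = 28. Minimum is 2 at row 2 (s_2 leaves); pivot element 3.
Pivot on row 2; the z-row RHS becomes 0 − (-8)·2 = 16.

16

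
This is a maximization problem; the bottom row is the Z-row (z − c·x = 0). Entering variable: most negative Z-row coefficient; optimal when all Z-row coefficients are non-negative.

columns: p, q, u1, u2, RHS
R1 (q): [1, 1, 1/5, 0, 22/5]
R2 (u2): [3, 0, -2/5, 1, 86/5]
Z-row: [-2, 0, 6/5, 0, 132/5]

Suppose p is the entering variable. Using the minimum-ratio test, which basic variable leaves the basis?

Column p entries and ratios — q: (22/5)/1 = 22/5; u2: (86/5)/3 = 86/15.
Smallest ratio is 22/5 in the row of q, so q leaves.

q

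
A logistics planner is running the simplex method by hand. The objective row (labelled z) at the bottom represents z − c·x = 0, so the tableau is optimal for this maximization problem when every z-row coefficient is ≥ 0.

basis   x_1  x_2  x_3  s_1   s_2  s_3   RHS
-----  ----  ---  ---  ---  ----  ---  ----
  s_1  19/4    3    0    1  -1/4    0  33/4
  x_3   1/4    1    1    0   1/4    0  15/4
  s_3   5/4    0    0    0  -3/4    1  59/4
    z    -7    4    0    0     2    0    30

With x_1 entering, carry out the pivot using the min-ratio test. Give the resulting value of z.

Ratio test on column x_1 — row 1: (33/4)/(19/4) = 33/19; row 2: (15/4)/(1/4) = 15; row 3: (59/4)/(5/4) = 59/5. Minimum is 33/19 at row 1 (s_1 leaves); pivot element 19/4.
Pivot on row 1; the z-row RHS becomes 30 − (-7)·(33/19) = 801/19.

801/19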